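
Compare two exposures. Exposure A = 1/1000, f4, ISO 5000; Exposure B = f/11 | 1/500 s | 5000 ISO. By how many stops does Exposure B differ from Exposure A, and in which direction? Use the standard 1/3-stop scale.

Aperture: f/4 → f/4.5 → f/5 → f/5.6 → f/6.3 → f/7.1 → f/8 → f/9 → f/10 → f/11 — 3 stops stopped down (darker).
Shutter speed: 1/1000 → 1/800 → 1/640 → 1/500 — 1 stop longer (brighter).
ISO: unchanged.
Net: −3 +1 = −2 stops.

2 stops darker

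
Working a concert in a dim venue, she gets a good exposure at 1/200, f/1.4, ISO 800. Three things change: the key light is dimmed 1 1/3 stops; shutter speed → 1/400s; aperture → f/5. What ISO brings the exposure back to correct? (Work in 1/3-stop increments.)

Scene light: 1 1/3 stops darker.
Shutter speed: 1/200 → 1/250 → 1/320 → 1/400 — 1 stop shorter (darker).
Aperture: f/1.4 → f/1.6 → f/1.8 → f/2 → f/2.2 → f/2.5 → f/2.8 → f/3.2 → f/3.5 → f/4 → f/4.5 → f/5 — 3 2/3 stops stopped down (darker).
Net so far: 6 stops darker. ISO: 800 → 1000 → 1250 → 1600 → 2000 → 2500 → 3200 → 4000 → 5000 → 6400 → 8000 → 10000 → 12800 → 16000 → 20000 → 25600 → 32000 → 40000 → 51200.

ISO 51200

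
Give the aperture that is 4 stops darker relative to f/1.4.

Aperture: f/1.4 → f/2 → f/2.8 → f/4 → f/5.6 — 4 stops stopped down (darker).

f/5.6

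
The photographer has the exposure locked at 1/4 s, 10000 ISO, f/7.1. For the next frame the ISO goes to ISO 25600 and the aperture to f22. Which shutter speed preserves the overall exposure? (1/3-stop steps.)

ISO: 10000 → 12800 → 16000 → 20000 → 25600 — 1 1/3 stops raised (brighter).
Aperture: f/7.1 → f/8 → f/9 → f/10 → f/11 → f/13 → f/14 → f/16 → f/18 → f/20 → f/22 — 3 1/3 stops narrower (darker).
Net change so far: 2 stops darker. Offset with the shutter speed: 1/4 → 0.3 → 0.4 → 0.5 → 0.6 → 0.8 → 1.

1 s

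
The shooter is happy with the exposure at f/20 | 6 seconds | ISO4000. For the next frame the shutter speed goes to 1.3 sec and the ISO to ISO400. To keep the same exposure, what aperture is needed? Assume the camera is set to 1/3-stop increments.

f/2.8

Shutter speed: 6 → 5 → 4 → 3.2 → 2.5 → 2 → 1.6 → 1.3 — 2 1/3 stops faster (darker).
ISO: 4000 → 3200 → 2500 → 2000 → 1600 → 1250 → 1000 → 800 → 640 → 500 → 400 — 3 1/3 stops dropped (darker).
Net change so far: 5 2/3 stops darker. Offset with the aperture: f/20 → f/18 → f/16 → f/14 → f/13 → f/11 → f/10 → f/9 → f/8 → f/7.1 → f/6.3 → f/5.6 → f/5 → f/4.5 → f/4 → f/3.5 → f/3.2 → f/2.8.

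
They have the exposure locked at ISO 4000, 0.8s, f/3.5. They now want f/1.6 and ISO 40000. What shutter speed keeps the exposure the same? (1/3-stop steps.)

1/60s

Aperture: f/3.5 → f/3.2 → f/2.8 → f/2.5 → f/2.2 → f/2 → f/1.8 → f/1.6 — 2 1/3 stops wider (brighter).
ISO: 4000 → 5000 → 6400 → 8000 → 10000 → 12800 → 16000 → 20000 → 25600 → 32000 → 40000 — 3 1/3 stops higher (brighter).
Net change so far: 5 2/3 stops brighter. Offset with the shutter speed: 0.8 → 0.6 → 0.5 → 0.4 → 0.3 → 1/4 → 1/5 → 1/6 → 1/8 → 1/10 → 1/13 → 1/15 → 1/20 → 1/25 → 1/30 → 1/40 → 1/50 → 1/60.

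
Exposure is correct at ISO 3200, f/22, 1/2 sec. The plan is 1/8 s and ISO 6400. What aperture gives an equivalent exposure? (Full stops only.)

f/16

Shutter speed: 1/2 → 1/4 → 1/8 — 2 stops faster (darker).
ISO: 3200 → 6400 — 1 stop higher (brighter).
Net change so far: 1 stop darker. Offset with the aperture: f/22 → f/16.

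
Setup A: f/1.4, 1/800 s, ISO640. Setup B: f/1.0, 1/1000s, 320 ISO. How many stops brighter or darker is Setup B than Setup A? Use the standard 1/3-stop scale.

Aperture: f/1.4 → f/1.2 → f/1.1 → f/1.0 — 1 stop wider (brighter).
Shutter speed: 1/800 → 1/1000 — 1/3 stop shorter (darker).
ISO: 640 → 500 → 400 → 320 — 1 stop lower (darker).
Net: +1 −1/3 −1 = −1/3 stops.

1/3 stop darker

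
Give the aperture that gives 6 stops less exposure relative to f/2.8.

f/22

Aperture: f/2.8 → f/4 → f/5.6 → f/8 → f/11 → f/16 → f/22 — 6 stops narrower (darker).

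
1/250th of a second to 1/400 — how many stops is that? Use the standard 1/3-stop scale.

1/250 → 1/320 → 1/400 — count the steps: 2 third-stops = 2/3 stop.

2/3 stop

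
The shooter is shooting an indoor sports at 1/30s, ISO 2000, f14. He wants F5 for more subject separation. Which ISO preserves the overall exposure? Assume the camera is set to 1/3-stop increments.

ISO 250

Aperture: f/14 → f/13 → f/11 → f/10 → f/9 → f/8 → f/7.1 → f/6.3 → f/5.6 → f/5 — 3 stops opened up (brighter).
Need 3 stops darker from the ISO: 2000 → 1600 → 1250 → 1000 → 800 → 640 → 500 → 400 → 320 → 250.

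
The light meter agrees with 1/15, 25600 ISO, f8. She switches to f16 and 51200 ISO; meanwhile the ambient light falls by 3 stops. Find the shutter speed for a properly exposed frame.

Scene light: 3 stops darker.
Aperture: f/8 → f/11 → f/16 — 2 stops stopped down (darker).
ISO: 25600 → 51200 — 1 stop raised (brighter).
Net so far: 4 stops darker. Shutter speed: 1/15 → 1/8 → 1/4 → 1/2 → 1.

1 s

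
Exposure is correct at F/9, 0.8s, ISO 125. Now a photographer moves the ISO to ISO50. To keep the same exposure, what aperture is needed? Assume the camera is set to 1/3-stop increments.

f/5.6

ISO: 125 → 100 → 80 → 64 → 50 — 1 1/3 stops dropped (darker).
Need 1 1/3 stops brighter from the aperture: f/9 → f/8 → f/7.1 → f/6.3 → f/5.6.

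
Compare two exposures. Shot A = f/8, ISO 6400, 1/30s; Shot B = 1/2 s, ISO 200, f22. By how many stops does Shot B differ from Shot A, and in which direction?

4 stops darker

Aperture: f/8 → f/11 → f/16 → f/22 — 3 stops stopped down (darker).
Shutter speed: 1/30 → 1/15 → 1/8 → 1/4 → 1/2 — 4 stops slower (brighter).
ISO: 6400 → 3200 → 1600 → 800 → 400 → 200 — 5 stops lower (darker).
Net: −3 +4 −5 = −4 stops.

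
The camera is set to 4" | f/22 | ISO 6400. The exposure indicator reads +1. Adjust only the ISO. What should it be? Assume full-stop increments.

Overexposed by 1 stop → need 1 stop darker.
ISO: 6400 → 3200.

ISO 3200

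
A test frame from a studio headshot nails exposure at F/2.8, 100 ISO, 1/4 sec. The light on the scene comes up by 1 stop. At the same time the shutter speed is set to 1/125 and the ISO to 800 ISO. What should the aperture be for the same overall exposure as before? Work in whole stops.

Scene light: 1 stop brighter.
Shutter speed: 1/4 → 1/8 → 1/15 → 1/30 → 1/60 → 1/125 — 5 stops shorter (darker).
ISO: 100 → 200 → 400 → 800 — 3 stops higher (brighter).
Net so far: 1 stop darker. Aperture: f/2.8 → f/2.

f/2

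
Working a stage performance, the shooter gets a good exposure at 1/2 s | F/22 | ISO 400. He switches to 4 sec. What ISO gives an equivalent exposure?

ISO 50

Shutter speed: 1/2 → 1 → 2 → 4 — 3 stops longer (brighter).
Need 3 stops darker from the ISO: 400 → 200 → 100 → 50.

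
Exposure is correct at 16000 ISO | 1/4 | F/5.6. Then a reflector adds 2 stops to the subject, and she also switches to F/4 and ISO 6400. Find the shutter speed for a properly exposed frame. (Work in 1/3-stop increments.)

Scene light: 2 stops brighter.
Aperture: f/5.6 → f/5 → f/4.5 → f/4 — 1 stop larger aperture (brighter).
ISO: 16000 → 12800 → 10000 → 8000 → 6400 — 1 1/3 stops lower (darker).
Net so far: 1 2/3 stops brighter. Shutter speed: 1/4 → 1/5 → 1/6 → 1/8 → 1/10 → 1/13.

1/13s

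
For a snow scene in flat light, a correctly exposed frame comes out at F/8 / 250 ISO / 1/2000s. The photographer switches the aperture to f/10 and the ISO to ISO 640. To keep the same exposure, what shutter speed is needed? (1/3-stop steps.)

1/3200s

Aperture: f/8 → f/9 → f/10 — 2/3 stop stopped down (darker).
ISO: 250 → 320 → 400 → 500 → 640 — 1 1/3 stops raised (brighter).
Net change so far: 2/3 stop brighter. Offset with the shutter speed: 1/2000 → 1/2500 → 1/3200.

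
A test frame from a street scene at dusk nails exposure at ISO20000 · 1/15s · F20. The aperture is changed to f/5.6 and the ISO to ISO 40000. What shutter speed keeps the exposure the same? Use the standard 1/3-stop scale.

Aperture: f/20 → f/18 → f/16 → f/14 → f/13 → f/11 → f/10 → f/9 → f/8 → f/7.1 → f/6.3 → f/5.6 — 3 2/3 stops opened up (brighter).
ISO: 20000 → 25600 → 32000 → 40000 — 1 stop higher (brighter).
Net change so far: 4 2/3 stops brighter. Offset with the shutter speed: 1/15 → 1/20 → 1/25 → 1/30 → 1/40 → 1/50 → 1/60 → 1/80 → 1/100 → 1/125 → 1/160 → 1/200 → 1/250 → 1/320 → 1/400.

1/400s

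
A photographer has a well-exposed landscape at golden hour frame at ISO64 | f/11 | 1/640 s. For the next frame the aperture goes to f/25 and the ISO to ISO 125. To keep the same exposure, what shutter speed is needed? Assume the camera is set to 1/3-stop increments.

1/250s

Aperture: f/11 → f/13 → f/14 → f/16 → f/18 → f/20 → f/22 → f/25 — 2 1/3 stops stopped down (darker).
ISO: 64 → 80 → 100 → 125 — 1 stop higher (brighter).
Net change so far: 1 1/3 stops darker. Offset with the shutter speed: 1/640 → 1/500 → 1/400 → 1/320 → 1/250.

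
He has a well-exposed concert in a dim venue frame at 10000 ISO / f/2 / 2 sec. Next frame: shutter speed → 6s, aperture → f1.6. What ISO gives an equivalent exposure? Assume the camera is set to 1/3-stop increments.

Shutter speed: 2 → 2.5 → 3.2 → 4 → 5 → 6 — 1 2/3 stops longer (brighter).
Aperture: f/2 → f/1.8 → f/1.6 — 2/3 stop opened up (brighter).
Net change so far: 2 1/3 stops brighter. Offset with the ISO: 10000 → 8000 → 6400 → 5000 → 4000 → 3200 → 2500 → 2000.

ISO 2000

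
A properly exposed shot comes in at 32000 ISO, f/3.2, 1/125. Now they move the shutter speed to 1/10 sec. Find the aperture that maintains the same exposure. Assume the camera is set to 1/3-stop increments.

Shutter speed: 1/125 → 1/100 → 1/80 → 1/60 → 1/50 → 1/40 → 1/30 → 1/25 → 1/20 → 1/15 → 1/13 → 1/10 — 3 2/3 stops slower (brighter).
Need 3 2/3 stops darker from the aperture: f/3.2 → f/3.5 → f/4 → f/4.5 → f/5 → f/5.6 → f/6.3 → f/7.1 → f/8 → f/9 → f/10 → f/11.

f/11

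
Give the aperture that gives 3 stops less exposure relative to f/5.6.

Aperture: f/5.6 → f/8 → f/11 → f/16 — 3 stops smaller aperture (darker).

f/16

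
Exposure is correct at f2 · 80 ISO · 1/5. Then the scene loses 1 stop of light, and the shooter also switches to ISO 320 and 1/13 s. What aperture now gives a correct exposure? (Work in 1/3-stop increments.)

f/1.8

Scene light: 1 stop darker.
ISO: 80 → 100 → 125 → 160 → 200 → 250 → 320 — 2 stops raised (brighter).
Shutter speed: 1/5 → 1/6 → 1/8 → 1/10 → 1/13 — 1 1/3 stops faster (darker).
Net so far: 1/3 stop darker. Aperture: f/2 → f/1.8.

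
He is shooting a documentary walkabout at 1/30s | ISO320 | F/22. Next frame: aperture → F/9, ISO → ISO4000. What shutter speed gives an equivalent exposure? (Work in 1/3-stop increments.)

1/2500s

Aperture: f/22 → f/20 → f/18 → f/16 → f/14 → f/13 → f/11 → f/10 → f/9 — 2 2/3 stops larger aperture (brighter).
ISO: 320 → 400 → 500 → 640 → 800 → 1000 → 1250 → 1600 → 2000 → 2500 → 3200 → 4000 — 3 2/3 stops raised (brighter).
Net change so far: 6 1/3 stops brighter. Offset with the shutter speed: 1/30 → 1/40 → 1/50 → 1/60 → 1/80 → 1/100 → 1/125 → 1/160 → 1/200 → 1/250 → 1/320 → 1/400 → 1/500 → 1/640 → 1/800 → 1/1000 → 1/1250 → 1/1600 → 1/2000 → 1/2500.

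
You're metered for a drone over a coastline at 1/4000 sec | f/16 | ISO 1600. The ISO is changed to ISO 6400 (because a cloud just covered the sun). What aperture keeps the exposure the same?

ISO: 1600 → 3200 → 6400 — 2 stops raised (brighter).
Need 2 stops darker from the aperture: f/16 → f/22 → f/32.

f/32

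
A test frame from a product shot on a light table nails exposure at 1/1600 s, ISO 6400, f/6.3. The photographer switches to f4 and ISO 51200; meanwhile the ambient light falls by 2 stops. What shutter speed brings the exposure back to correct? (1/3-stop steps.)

Scene light: 2 stops darker.
Aperture: f/6.3 → f/5.6 → f/5 → f/4.5 → f/4 — 1 1/3 stops opened up (brighter).
ISO: 6400 → 8000 → 10000 → 12800 → 16000 → 20000 → 25600 → 32000 → 40000 → 51200 — 3 stops higher (brighter).
Net so far: 2 1/3 stops brighter. Shutter speed: 1/1600 → 1/2000 → 1/2500 → 1/3200 → 1/4000 → 1/5000 → 1/6400 → 1/8000.

1/8000s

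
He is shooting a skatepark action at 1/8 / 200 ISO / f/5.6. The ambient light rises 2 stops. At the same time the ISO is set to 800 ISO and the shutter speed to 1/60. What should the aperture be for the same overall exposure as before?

f/8

Scene light: 2 stops brighter.
ISO: 200 → 400 → 800 — 2 stops raised (brighter).
Shutter speed: 1/8 → 1/15 → 1/30 → 1/60 — 3 stops shorter (darker).
Net so far: 1 stop brighter. Aperture: f/5.6 → f/8.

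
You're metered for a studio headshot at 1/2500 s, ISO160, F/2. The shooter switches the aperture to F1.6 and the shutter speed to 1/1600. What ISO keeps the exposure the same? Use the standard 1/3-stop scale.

Aperture: f/2 → f/1.8 → f/1.6 — 2/3 stop opened up (brighter).
Shutter speed: 1/2500 → 1/2000 → 1/1600 — 2/3 stop slower (brighter).
Net change so far: 1 1/3 stops brighter. Offset with the ISO: 160 → 125 → 100 → 80 → 64.

ISO 64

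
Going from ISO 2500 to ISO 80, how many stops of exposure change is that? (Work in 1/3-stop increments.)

5 stops

2500 → 2000 → 1600 → 1250 → 1000 → 800 → 640 → 500 → 400 → 320 → 250 → 200 → 160 → 125 → 100 → 80 — count the steps: 15 third-stops = 5 stops.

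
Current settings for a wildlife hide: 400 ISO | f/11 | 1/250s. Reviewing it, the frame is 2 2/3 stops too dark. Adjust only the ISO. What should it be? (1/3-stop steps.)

Underexposed by 2 2/3 stops → need 2 2/3 stops brighter.
ISO: 400 → 500 → 640 → 800 → 1000 → 1250 → 1600 → 2000 → 2500.

ISO 2500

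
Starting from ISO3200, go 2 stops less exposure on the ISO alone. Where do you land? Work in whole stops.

ISO: 3200 → 1600 → 800 — 2 stops lower (darker).

ISO 800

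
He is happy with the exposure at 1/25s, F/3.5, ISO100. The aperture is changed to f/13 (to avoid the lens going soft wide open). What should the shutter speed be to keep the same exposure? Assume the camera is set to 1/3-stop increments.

Aperture: f/3.5 → f/4 → f/4.5 → f/5 → f/5.6 → f/6.3 → f/7.1 → f/8 → f/9 → f/10 → f/11 → f/13 — 3 2/3 stops narrower (darker).
Need 3 2/3 stops brighter from the shutter speed: 1/25 → 1/20 → 1/15 → 1/13 → 1/10 → 1/8 → 1/6 → 1/5 → 1/4 → 0.3 → 0.4 → 0.5.

0.5 s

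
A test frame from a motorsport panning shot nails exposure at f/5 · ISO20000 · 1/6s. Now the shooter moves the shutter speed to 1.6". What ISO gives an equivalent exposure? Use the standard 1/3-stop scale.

Shutter speed: 1/6 → 1/5 → 1/4 → 0.3 → 0.4 → 0.5 → 0.6 → 0.8 → 1 → 1.3 → 1.6 — 3 1/3 stops slower (brighter).
Need 3 1/3 stops darker from the ISO: 20000 → 16000 → 12800 → 10000 → 8000 → 6400 → 5000 → 4000 → 3200 → 2500 → 2000.

ISO 2000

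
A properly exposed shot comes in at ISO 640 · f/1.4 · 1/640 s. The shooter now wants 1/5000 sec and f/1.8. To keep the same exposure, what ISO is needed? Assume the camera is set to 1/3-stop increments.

ISO 8000

Shutter speed: 1/640 → 1/800 → 1/1000 → 1/1250 → 1/1600 → 1/2000 → 1/2500 → 1/3200 → 1/4000 → 1/5000 — 3 stops shorter (darker).
Aperture: f/1.4 → f/1.6 → f/1.8 — 2/3 stop stopped down (darker).
Net change so far: 3 2/3 stops darker. Offset with the ISO: 640 → 800 → 1000 → 1250 → 1600 → 2000 → 2500 → 3200 → 4000 → 5000 → 6400 → 8000.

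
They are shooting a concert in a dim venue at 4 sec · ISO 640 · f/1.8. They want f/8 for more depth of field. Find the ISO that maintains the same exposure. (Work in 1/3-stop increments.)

Aperture: f/1.8 → f/2 → f/2.2 → f/2.5 → f/2.8 → f/3.2 → f/3.5 → f/4 → f/4.5 → f/5 → f/5.6 → f/6.3 → f/7.1 → f/8 — 4 1/3 stops narrower (darker).
Need 4 1/3 stops brighter from the ISO: 640 → 800 → 1000 → 1250 → 1600 → 2000 → 2500 → 3200 → 4000 → 5000 → 6400 → 8000 → 10000 → 12800.

ISO 12800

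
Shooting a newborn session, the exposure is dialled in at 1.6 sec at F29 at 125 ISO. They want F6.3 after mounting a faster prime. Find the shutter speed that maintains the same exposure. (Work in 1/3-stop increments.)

1/13s

Aperture: f/29 → f/25 → f/22 → f/20 → f/18 → f/16 → f/14 → f/13 → f/11 → f/10 → f/9 → f/8 → f/7.1 → f/6.3 — 4 1/3 stops opened up (brighter).
Need 4 1/3 stops darker from the shutter speed: 1.6 → 1.3 → 1 → 0.8 → 0.6 → 0.5 → 0.4 → 0.3 → 1/4 → 1/5 → 1/6 → 1/8 → 1/10 → 1/13.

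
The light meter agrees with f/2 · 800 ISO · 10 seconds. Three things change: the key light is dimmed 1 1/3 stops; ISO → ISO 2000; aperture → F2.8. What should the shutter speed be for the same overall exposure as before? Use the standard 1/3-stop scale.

20 s

Scene light: 1 1/3 stops darker.
ISO: 800 → 1000 → 1250 → 1600 → 2000 — 1 1/3 stops raised (brighter).
Aperture: f/2 → f/2.2 → f/2.5 → f/2.8 — 1 stop stopped down (darker).
Net so far: 1 stop darker. Shutter speed: 10 → 13 → 15 → 20.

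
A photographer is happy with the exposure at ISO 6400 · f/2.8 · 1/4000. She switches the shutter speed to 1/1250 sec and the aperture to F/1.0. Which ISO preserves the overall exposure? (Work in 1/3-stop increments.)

ISO 250

Shutter speed: 1/4000 → 1/3200 → 1/2500 → 1/2000 → 1/1600 → 1/1250 — 1 2/3 stops slower (brighter).
Aperture: f/2.8 → f/2.5 → f/2.2 → f/2 → f/1.8 → f/1.6 → f/1.4 → f/1.2 → f/1.1 → f/1.0 — 3 stops larger aperture (brighter).
Net change so far: 4 2/3 stops brighter. Offset with the ISO: 6400 → 5000 → 4000 → 3200 → 2500 → 2000 → 1600 → 1250 → 1000 → 800 → 640 → 500 → 400 → 320 → 250.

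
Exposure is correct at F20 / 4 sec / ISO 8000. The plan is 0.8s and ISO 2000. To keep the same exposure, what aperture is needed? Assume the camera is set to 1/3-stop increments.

Shutter speed: 4 → 3.2 → 2.5 → 2 → 1.6 → 1.3 → 1 → 0.8 — 2 1/3 stops faster (darker).
ISO: 8000 → 6400 → 5000 → 4000 → 3200 → 2500 → 2000 — 2 stops lower (darker).
Net change so far: 4 1/3 stops darker. Offset with the aperture: f/20 → f/18 → f/16 → f/14 → f/13 → f/11 → f/10 → f/9 → f/8 → f/7.1 → f/6.3 → f/5.6 → f/5 → f/4.5.

f/4.5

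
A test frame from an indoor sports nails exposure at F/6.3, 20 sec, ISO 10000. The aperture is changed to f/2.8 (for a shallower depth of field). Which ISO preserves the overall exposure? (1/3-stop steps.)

ISO 2000

Aperture: f/6.3 → f/5.6 → f/5 → f/4.5 → f/4 → f/3.5 → f/3.2 → f/2.8 — 2 1/3 stops opened up (brighter).
Need 2 1/3 stops darker from the ISO: 10000 → 8000 → 6400 → 5000 → 4000 → 3200 → 2500 → 2000.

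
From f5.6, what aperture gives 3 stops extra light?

f/2

Aperture: f/5.6 → f/4 → f/2.8 → f/2 — 3 stops opened up (brighter).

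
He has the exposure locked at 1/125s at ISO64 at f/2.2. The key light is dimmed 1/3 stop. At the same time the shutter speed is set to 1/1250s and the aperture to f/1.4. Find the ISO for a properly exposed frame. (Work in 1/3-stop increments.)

Scene light: 1/3 stop darker.
Shutter speed: 1/125 → 1/160 → 1/200 → 1/250 → 1/320 → 1/400 → 1/500 → 1/640 → 1/800 → 1/1000 → 1/1250 — 3 1/3 stops shorter (darker).
Aperture: f/2.2 → f/2 → f/1.8 → f/1.6 → f/1.4 — 1 1/3 stops opened up (brighter).
Net so far: 2 1/3 stops darker. ISO: 64 → 80 → 100 → 125 → 160 → 200 → 250 → 320.

ISO 320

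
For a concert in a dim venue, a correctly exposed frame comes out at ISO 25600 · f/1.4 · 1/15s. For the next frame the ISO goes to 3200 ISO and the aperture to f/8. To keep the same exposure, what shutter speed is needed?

15 s

ISO: 25600 → 12800 → 6400 → 3200 — 3 stops dropped (darker).
Aperture: f/1.4 → f/2 → f/2.8 → f/4 → f/5.6 → f/8 — 5 stops narrower (darker).
Net change so far: 8 stops darker. Offset with the shutter speed: 1/15 → 1/8 → 1/4 → 1/2 → 1 → 2 → 4 → 8 → 15.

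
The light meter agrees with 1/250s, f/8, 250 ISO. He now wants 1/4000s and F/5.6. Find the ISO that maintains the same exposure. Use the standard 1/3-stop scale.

ISO 2000

Shutter speed: 1/250 → 1/320 → 1/400 → 1/500 → 1/640 → 1/800 → 1/1000 → 1/1250 → 1/1600 → 1/2000 → 1/2500 → 1/3200 → 1/4000 — 4 stops shorter (darker).
Aperture: f/8 → f/7.1 → f/6.3 → f/5.6 — 1 stop larger aperture (brighter).
Net change so far: 3 stops darker. Offset with the ISO: 250 → 320 → 400 → 500 → 640 → 800 → 1000 → 1250 → 1600 → 2000.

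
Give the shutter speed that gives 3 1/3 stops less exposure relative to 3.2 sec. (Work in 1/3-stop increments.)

Shutter speed: 3.2 → 2.5 → 2 → 1.6 → 1.3 → 1 → 0.8 → 0.6 → 0.5 → 0.4 → 0.3 — 3 1/3 stops shorter (darker).

0.3 s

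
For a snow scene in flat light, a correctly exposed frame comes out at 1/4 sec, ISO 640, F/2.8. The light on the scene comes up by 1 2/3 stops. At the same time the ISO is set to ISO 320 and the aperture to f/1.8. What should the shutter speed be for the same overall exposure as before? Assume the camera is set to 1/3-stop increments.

Scene light: 1 2/3 stops brighter.
ISO: 640 → 500 → 400 → 320 — 1 stop lower (darker).
Aperture: f/2.8 → f/2.5 → f/2.2 → f/2 → f/1.8 — 1 1/3 stops opened up (brighter).
Net so far: 2 stops brighter. Shutter speed: 1/4 → 1/5 → 1/6 → 1/8 → 1/10 → 1/13 → 1/15.

1/15s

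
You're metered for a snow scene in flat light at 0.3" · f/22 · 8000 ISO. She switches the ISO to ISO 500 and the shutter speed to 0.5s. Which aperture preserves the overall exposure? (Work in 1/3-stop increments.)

ISO: 8000 → 6400 → 5000 → 4000 → 3200 → 2500 → 2000 → 1600 → 1250 → 1000 → 800 → 640 → 500 — 4 stops dropped (darker).
Shutter speed: 0.3 → 0.4 → 0.5 — 2/3 stop longer (brighter).
Net change so far: 3 1/3 stops darker. Offset with the aperture: f/22 → f/20 → f/18 → f/16 → f/14 → f/13 → f/11 → f/10 → f/9 → f/8 → f/7.1.

f/7.1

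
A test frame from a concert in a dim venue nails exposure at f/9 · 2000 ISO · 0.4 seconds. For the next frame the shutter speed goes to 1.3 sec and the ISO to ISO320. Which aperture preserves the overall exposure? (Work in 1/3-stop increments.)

Shutter speed: 0.4 → 0.5 → 0.6 → 0.8 → 1 → 1.3 — 1 2/3 stops slower (brighter).
ISO: 2000 → 1600 → 1250 → 1000 → 800 → 640 → 500 → 400 → 320 — 2 2/3 stops lower (darker).
Net change so far: 1 stop darker. Offset with the aperture: f/9 → f/8 → f/7.1 → f/6.3.

f/6.3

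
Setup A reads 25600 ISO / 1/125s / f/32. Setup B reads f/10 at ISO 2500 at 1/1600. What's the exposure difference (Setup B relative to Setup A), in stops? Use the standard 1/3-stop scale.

3 2/3 stops darker

Aperture: f/32 → f/29 → f/25 → f/22 → f/20 → f/18 → f/16 → f/14 → f/13 → f/11 → f/10 — 3 1/3 stops larger aperture (brighter).
Shutter speed: 1/125 → 1/160 → 1/200 → 1/250 → 1/320 → 1/400 → 1/500 → 1/640 → 1/800 → 1/1000 → 1/1250 → 1/1600 — 3 2/3 stops faster (darker).
ISO: 25600 → 20000 → 16000 → 12800 → 10000 → 8000 → 6400 → 5000 → 4000 → 3200 → 2500 — 3 1/3 stops lower (darker).
Net: +3 1/3 −3 2/3 −3 1/3 = −3 2/3 stops.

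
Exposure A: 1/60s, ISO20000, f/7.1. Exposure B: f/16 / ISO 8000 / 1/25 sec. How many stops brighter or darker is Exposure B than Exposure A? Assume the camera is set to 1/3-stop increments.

Aperture: f/7.1 → f/8 → f/9 → f/10 → f/11 → f/13 → f/14 → f/16 — 2 1/3 stops stopped down (darker).
Shutter speed: 1/60 → 1/50 → 1/40 → 1/30 → 1/25 — 1 1/3 stops slower (brighter).
ISO: 20000 → 16000 → 12800 → 10000 → 8000 — 1 1/3 stops lower (darker).
Net: −2 1/3 +1 1/3 −1 1/3 = −2 1/3 stops.

2 1/3 stops darker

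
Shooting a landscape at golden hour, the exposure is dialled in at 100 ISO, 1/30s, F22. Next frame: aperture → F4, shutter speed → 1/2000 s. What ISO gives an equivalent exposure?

Aperture: f/22 → f/16 → f/11 → f/8 → f/5.6 → f/4 — 5 stops wider (brighter).
Shutter speed: 1/30 → 1/60 → 1/125 → 1/250 → 1/500 → 1/1000 → 1/2000 — 6 stops faster (darker).
Net change so far: 1 stop darker. Offset with the ISO: 100 → 200.

ISO 200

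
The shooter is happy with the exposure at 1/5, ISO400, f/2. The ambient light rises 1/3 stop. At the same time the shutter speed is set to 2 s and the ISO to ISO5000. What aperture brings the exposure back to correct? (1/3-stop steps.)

f/25

Scene light: 1/3 stop brighter.
Shutter speed: 1/5 → 1/4 → 0.3 → 0.4 → 0.5 → 0.6 → 0.8 → 1 → 1.3 → 1.6 → 2 — 3 1/3 stops longer (brighter).
ISO: 400 → 500 → 640 → 800 → 1000 → 1250 → 1600 → 2000 → 2500 → 3200 → 4000 → 5000 — 3 2/3 stops higher (brighter).
Net so far: 7 1/3 stops brighter. Aperture: f/2 → f/2.2 → f/2.5 → f/2.8 → f/3.2 → f/3.5 → f/4 → f/4.5 → f/5 → f/5.6 → f/6.3 → f/7.1 → f/8 → f/9 → f/10 → f/11 → f/13 → f/14 → f/16 → f/18 → f/20 → f/22 → f/25.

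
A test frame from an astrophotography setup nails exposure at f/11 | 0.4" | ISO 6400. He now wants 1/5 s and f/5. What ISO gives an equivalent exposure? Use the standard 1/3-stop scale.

Shutter speed: 0.4 → 0.3 → 1/4 → 1/5 — 1 stop shorter (darker).
Aperture: f/11 → f/10 → f/9 → f/8 → f/7.1 → f/6.3 → f/5.6 → f/5 — 2 1/3 stops wider (brighter).
Net change so far: 1 1/3 stops brighter. Offset with the ISO: 6400 → 5000 → 4000 → 3200 → 2500.

ISO 2500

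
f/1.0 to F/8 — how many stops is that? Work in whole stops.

6 stops

f/1.0 → f/1.4 → f/2 → f/2.8 → f/4 → f/5.6 → f/8 — count the steps: 6 stops.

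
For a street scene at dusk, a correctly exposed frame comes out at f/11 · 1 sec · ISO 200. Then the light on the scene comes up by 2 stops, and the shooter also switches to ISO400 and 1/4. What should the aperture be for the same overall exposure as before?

Scene light: 2 stops brighter.
ISO: 200 → 400 — 1 stop higher (brighter).
Shutter speed: 1 → 1/2 → 1/4 — 2 stops shorter (darker).
Net so far: 1 stop brighter. Aperture: f/11 → f/16.

f/16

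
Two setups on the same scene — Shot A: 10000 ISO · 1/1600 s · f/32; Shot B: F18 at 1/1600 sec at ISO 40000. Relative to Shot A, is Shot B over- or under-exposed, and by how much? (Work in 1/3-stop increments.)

3 2/3 stops brighter

Aperture: f/32 → f/29 → f/25 → f/22 → f/20 → f/18 — 1 2/3 stops wider (brighter).
Shutter speed: unchanged.
ISO: 10000 → 12800 → 16000 → 20000 → 25600 → 32000 → 40000 — 2 stops higher (brighter).
Net: +1 2/3 +2 = +3 2/3 stops.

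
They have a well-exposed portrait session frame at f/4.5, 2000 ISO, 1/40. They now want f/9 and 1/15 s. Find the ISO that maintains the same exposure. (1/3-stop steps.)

ISO 3200

Aperture: f/4.5 → f/5 → f/5.6 → f/6.3 → f/7.1 → f/8 → f/9 — 2 stops smaller aperture (darker).
Shutter speed: 1/40 → 1/30 → 1/25 → 1/20 → 1/15 — 1 1/3 stops slower (brighter).
Net change so far: 2/3 stop darker. Offset with the ISO: 2000 → 2500 → 3200.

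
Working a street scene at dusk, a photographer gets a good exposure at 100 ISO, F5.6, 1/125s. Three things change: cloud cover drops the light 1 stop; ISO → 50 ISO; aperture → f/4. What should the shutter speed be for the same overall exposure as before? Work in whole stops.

Scene light: 1 stop darker.
ISO: 100 → 50 — 1 stop lower (darker).
Aperture: f/5.6 → f/4 — 1 stop larger aperture (brighter).
Net so far: 1 stop darker. Shutter speed: 1/125 → 1/60.

1/60s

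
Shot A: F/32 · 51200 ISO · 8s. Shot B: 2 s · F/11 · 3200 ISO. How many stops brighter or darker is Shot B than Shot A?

Aperture: f/32 → f/22 → f/16 → f/11 — 3 stops larger aperture (brighter).
Shutter speed: 8 → 4 → 2 — 2 stops shorter (darker).
ISO: 51200 → 25600 → 12800 → 6400 → 3200 — 4 stops lower (darker).
Net: +3 −2 −4 = −3 stops.

3 stops darker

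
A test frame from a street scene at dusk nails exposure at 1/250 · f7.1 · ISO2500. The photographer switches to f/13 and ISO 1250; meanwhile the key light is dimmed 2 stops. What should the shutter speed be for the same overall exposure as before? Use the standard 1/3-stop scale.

Scene light: 2 stops darker.
Aperture: f/7.1 → f/8 → f/9 → f/10 → f/11 → f/13 — 1 2/3 stops narrower (darker).
ISO: 2500 → 2000 → 1600 → 1250 — 1 stop lower (darker).
Net so far: 4 2/3 stops darker. Shutter speed: 1/250 → 1/200 → 1/160 → 1/125 → 1/100 → 1/80 → 1/60 → 1/50 → 1/40 → 1/30 → 1/25 → 1/20 → 1/15 → 1/13 → 1/10.

1/10s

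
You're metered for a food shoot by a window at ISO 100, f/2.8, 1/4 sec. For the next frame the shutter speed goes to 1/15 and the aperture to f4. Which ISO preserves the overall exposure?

ISO 800

Shutter speed: 1/4 → 1/8 → 1/15 — 2 stops faster (darker).
Aperture: f/2.8 → f/4 — 1 stop stopped down (darker).
Net change so far: 3 stops darker. Offset with the ISO: 100 → 200 → 400 → 800.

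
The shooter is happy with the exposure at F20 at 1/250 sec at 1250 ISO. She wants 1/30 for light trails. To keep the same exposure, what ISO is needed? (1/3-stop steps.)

Shutter speed: 1/250 → 1/200 → 1/160 → 1/125 → 1/100 → 1/80 → 1/60 → 1/50 → 1/40 → 1/30 — 3 stops slower (brighter).
Need 3 stops darker from the ISO: 1250 → 1000 → 800 → 640 → 500 → 400 → 320 → 250 → 200 → 160.

ISO 160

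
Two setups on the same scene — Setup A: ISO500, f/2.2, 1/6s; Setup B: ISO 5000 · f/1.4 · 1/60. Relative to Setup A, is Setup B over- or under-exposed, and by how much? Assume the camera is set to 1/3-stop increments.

1 1/3 stops brighter

Aperture: f/2.2 → f/2 → f/1.8 → f/1.6 → f/1.4 — 1 1/3 stops larger aperture (brighter).
Shutter speed: 1/6 → 1/8 → 1/10 → 1/13 → 1/15 → 1/20 → 1/25 → 1/30 → 1/40 → 1/50 → 1/60 — 3 1/3 stops faster (darker).
ISO: 500 → 640 → 800 → 1000 → 1250 → 1600 → 2000 → 2500 → 3200 → 4000 → 5000 — 3 1/3 stops raised (brighter).
Net: +1 1/3 −3 1/3 +3 1/3 = +1 1/3 stops.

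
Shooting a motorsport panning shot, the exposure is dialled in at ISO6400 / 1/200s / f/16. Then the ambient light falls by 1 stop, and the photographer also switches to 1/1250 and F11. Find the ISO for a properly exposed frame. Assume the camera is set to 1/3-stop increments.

ISO 40000

Scene light: 1 stop darker.
Shutter speed: 1/200 → 1/250 → 1/320 → 1/400 → 1/500 → 1/640 → 1/800 → 1/1000 → 1/1250 — 2 2/3 stops shorter (darker).
Aperture: f/16 → f/14 → f/13 → f/11 — 1 stop opened up (brighter).
Net so far: 2 2/3 stops darker. ISO: 6400 → 8000 → 10000 → 12800 → 16000 → 20000 → 25600 → 32000 → 40000.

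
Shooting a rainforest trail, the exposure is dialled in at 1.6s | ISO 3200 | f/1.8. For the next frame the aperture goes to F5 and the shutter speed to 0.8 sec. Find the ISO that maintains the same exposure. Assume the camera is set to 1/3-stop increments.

ISO 51200

Aperture: f/1.8 → f/2 → f/2.2 → f/2.5 → f/2.8 → f/3.2 → f/3.5 → f/4 → f/4.5 → f/5 — 3 stops narrower (darker).
Shutter speed: 1.6 → 1.3 → 1 → 0.8 — 1 stop faster (darker).
Net change so far: 4 stops darker. Offset with the ISO: 3200 → 4000 → 5000 → 6400 → 8000 → 10000 → 12800 → 16000 → 20000 → 25600 → 32000 → 40000 → 51200.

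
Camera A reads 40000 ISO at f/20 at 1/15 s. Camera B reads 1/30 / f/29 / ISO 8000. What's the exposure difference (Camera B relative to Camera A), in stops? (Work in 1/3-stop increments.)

Aperture: f/20 → f/22 → f/25 → f/29 — 1 stop narrower (darker).
Shutter speed: 1/15 → 1/20 → 1/25 → 1/30 — 1 stop faster (darker).
ISO: 40000 → 32000 → 25600 → 20000 → 16000 → 12800 → 10000 → 8000 — 2 1/3 stops lower (darker).
Net: −1 −1 −2 1/3 = −4 1/3 stops.

4 1/3 stops darker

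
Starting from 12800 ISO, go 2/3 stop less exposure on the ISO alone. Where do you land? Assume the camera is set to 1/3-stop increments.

ISO: 12800 → 10000 → 8000 — 2/3 stop dropped (darker).

ISO 8000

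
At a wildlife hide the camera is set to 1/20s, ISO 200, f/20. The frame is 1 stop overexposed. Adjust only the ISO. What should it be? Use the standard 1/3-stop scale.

ISO 100

Overexposed by 1 stop → need 1 stop darker.
ISO: 200 → 160 → 125 → 100.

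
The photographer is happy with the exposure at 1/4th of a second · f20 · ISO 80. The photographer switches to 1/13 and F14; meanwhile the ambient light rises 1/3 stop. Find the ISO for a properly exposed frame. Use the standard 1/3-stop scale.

ISO 100

Scene light: 1/3 stop brighter.
Shutter speed: 1/4 → 1/5 → 1/6 → 1/8 → 1/10 → 1/13 — 1 2/3 stops faster (darker).
Aperture: f/20 → f/18 → f/16 → f/14 — 1 stop larger aperture (brighter).
Net so far: 1/3 stop darker. ISO: 80 → 100.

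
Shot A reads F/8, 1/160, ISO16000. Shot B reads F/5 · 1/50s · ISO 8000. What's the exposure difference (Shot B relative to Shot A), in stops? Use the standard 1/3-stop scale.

Aperture: f/8 → f/7.1 → f/6.3 → f/5.6 → f/5 — 1 1/3 stops wider (brighter).
Shutter speed: 1/160 → 1/125 → 1/100 → 1/80 → 1/60 → 1/50 — 1 2/3 stops longer (brighter).
ISO: 16000 → 12800 → 10000 → 8000 — 1 stop lower (darker).
Net: +1 1/3 +1 2/3 −1 = +2 stops.

2 stops brighter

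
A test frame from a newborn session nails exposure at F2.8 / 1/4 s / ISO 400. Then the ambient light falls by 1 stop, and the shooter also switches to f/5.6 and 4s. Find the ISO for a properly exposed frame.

ISO 200

Scene light: 1 stop darker.
Aperture: f/2.8 → f/4 → f/5.6 — 2 stops narrower (darker).
Shutter speed: 1/4 → 1/2 → 1 → 2 → 4 — 4 stops longer (brighter).
Net so far: 1 stop brighter. ISO: 400 → 200.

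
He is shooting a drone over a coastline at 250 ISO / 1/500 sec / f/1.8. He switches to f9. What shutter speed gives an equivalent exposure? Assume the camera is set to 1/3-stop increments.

Aperture: f/1.8 → f/2 → f/2.2 → f/2.5 → f/2.8 → f/3.2 → f/3.5 → f/4 → f/4.5 → f/5 → f/5.6 → f/6.3 → f/7.1 → f/8 → f/9 — 4 2/3 stops narrower (darker).
Need 4 2/3 stops brighter from the shutter speed: 1/500 → 1/400 → 1/320 → 1/250 → 1/200 → 1/160 → 1/125 → 1/100 → 1/80 → 1/60 → 1/50 → 1/40 → 1/30 → 1/25 → 1/20.

1/20s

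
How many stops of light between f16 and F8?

f/16 → f/11 → f/8 — count the steps: 2 stops.

2 stops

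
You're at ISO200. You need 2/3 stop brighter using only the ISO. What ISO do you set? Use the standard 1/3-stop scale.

ISO 320

ISO: 200 → 250 → 320 — 2/3 stop raised (brighter).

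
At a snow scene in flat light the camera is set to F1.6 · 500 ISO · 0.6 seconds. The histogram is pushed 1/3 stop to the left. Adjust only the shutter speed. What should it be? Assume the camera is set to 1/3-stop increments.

0.8 s

Underexposed by 1/3 stop → need 1/3 stop brighter.
Shutter speed: 0.6 → 0.8.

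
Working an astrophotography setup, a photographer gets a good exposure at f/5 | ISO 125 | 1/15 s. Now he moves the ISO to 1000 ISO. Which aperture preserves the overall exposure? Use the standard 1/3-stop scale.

ISO: 125 → 160 → 200 → 250 → 320 → 400 → 500 → 640 → 800 → 1000 — 3 stops higher (brighter).
Need 3 stops darker from the aperture: f/5 → f/5.6 → f/6.3 → f/7.1 → f/8 → f/9 → f/10 → f/11 → f/13 → f/14.

f/14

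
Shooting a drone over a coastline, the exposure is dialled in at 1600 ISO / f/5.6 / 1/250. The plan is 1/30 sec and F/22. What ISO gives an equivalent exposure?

Shutter speed: 1/250 → 1/125 → 1/60 → 1/30 — 3 stops longer (brighter).
Aperture: f/5.6 → f/8 → f/11 → f/16 → f/22 — 4 stops narrower (darker).
Net change so far: 1 stop darker. Offset with the ISO: 1600 → 3200.

ISO 3200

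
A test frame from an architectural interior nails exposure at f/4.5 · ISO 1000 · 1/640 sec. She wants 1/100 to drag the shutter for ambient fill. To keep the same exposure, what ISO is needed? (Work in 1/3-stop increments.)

Shutter speed: 1/640 → 1/500 → 1/400 → 1/320 → 1/250 → 1/200 → 1/160 → 1/125 → 1/100 — 2 2/3 stops longer (brighter).
Need 2 2/3 stops darker from the ISO: 1000 → 800 → 640 → 500 → 400 → 320 → 250 → 200 → 160.

ISO 160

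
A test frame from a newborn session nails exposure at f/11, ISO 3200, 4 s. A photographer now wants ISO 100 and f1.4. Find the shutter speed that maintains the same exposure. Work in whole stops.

ISO: 3200 → 1600 → 800 → 400 → 200 → 100 — 5 stops lower (darker).
Aperture: f/11 → f/8 → f/5.6 → f/4 → f/2.8 → f/2 → f/1.4 — 6 stops wider (brighter).
Net change so far: 1 stop brighter. Offset with the shutter speed: 4 → 2.

2 s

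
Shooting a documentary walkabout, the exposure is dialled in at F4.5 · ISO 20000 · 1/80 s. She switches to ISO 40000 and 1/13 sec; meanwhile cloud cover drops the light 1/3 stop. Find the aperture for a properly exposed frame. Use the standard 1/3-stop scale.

Scene light: 1/3 stop darker.
ISO: 20000 → 25600 → 32000 → 40000 — 1 stop higher (brighter).
Shutter speed: 1/80 → 1/60 → 1/50 → 1/40 → 1/30 → 1/25 → 1/20 → 1/15 → 1/13 — 2 2/3 stops slower (brighter).
Net so far: 3 1/3 stops brighter. Aperture: f/4.5 → f/5 → f/5.6 → f/6.3 → f/7.1 → f/8 → f/9 → f/10 → f/11 → f/13 → f/14.

f/14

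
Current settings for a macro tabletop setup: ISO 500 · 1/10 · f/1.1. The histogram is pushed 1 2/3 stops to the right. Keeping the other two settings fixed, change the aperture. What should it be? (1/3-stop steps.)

Overexposed by 1 2/3 stops → need 1 2/3 stops darker.
Aperture: f/1.1 → f/1.2 → f/1.4 → f/1.6 → f/1.8 → f/2.

f/2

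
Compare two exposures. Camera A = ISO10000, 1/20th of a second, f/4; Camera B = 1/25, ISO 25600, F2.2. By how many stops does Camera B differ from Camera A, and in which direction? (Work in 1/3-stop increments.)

2 2/3 stops brighter

Aperture: f/4 → f/3.5 → f/3.2 → f/2.8 → f/2.5 → f/2.2 — 1 2/3 stops opened up (brighter).
Shutter speed: 1/20 → 1/25 — 1/3 stop shorter (darker).
ISO: 10000 → 12800 → 16000 → 20000 → 25600 — 1 1/3 stops raised (brighter).
Net: +1 2/3 −1/3 +1 1/3 = +2 2/3 stops.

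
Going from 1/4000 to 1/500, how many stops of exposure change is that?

1/4000 → 1/2000 → 1/1000 → 1/500 — count the steps: 3 stops.

3 stops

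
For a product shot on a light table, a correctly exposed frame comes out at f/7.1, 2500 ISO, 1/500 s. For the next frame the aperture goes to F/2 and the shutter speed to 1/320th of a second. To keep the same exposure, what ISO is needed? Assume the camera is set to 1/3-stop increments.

ISO 125

Aperture: f/7.1 → f/6.3 → f/5.6 → f/5 → f/4.5 → f/4 → f/3.5 → f/3.2 → f/2.8 → f/2.5 → f/2.2 → f/2 — 3 2/3 stops larger aperture (brighter).
Shutter speed: 1/500 → 1/400 → 1/320 — 2/3 stop longer (brighter).
Net change so far: 4 1/3 stops brighter. Offset with the ISO: 2500 → 2000 → 1600 → 1250 → 1000 → 800 → 640 → 500 → 400 → 320 → 250 → 200 → 160 → 125.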